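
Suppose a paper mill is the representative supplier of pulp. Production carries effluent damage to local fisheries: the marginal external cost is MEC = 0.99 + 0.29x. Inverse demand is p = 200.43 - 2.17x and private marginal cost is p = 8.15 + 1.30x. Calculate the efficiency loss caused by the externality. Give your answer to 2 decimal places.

Market equilibrium (private): 8.15 + 1.30x = 200.43 - 2.17x → x_m = 55.4121.
Social marginal cost = private MC + MEC = 9.14 + 1.59x.
Set SMC = demand: 9.14 + 1.59x = 200.43 - 2.17x → x* = 50.8750.
Between x* and x_m the wedge SMC − demand runs linearly from 0 to MEC(x_m), so the loss is a triangle.
DWL = ½ × 4.5371 × 17.0595 = 38.7003.

DWL = 38.70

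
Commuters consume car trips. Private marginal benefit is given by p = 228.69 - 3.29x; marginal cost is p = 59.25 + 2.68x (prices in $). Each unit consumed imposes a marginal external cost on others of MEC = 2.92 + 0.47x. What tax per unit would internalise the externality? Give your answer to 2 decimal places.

tax = $15.07 per unit

Social marginal benefit = demand − MEC = 225.77 - 3.76x.
Set SMB = MC: 225.77 - 3.76x = 59.25 + 2.68x → x* = 25.8571.
The Pigouvian tax equals MEC at x*: 2.92 + 0.47×25.8571 = 15.0728.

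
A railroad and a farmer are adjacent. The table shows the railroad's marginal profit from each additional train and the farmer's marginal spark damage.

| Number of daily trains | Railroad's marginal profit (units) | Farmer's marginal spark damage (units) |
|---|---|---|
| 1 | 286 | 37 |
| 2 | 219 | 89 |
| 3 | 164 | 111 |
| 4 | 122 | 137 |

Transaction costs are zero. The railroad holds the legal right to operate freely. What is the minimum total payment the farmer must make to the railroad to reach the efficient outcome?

122

Left alone the railroad would choose level 4 (marginal profit stays positive).
Efficient level: k* = 3 (marginal profit ≥ marginal spark damage through 3).
The farmer must at least cover the railroad's forgone profit from cutting 4→3: 122 = 122.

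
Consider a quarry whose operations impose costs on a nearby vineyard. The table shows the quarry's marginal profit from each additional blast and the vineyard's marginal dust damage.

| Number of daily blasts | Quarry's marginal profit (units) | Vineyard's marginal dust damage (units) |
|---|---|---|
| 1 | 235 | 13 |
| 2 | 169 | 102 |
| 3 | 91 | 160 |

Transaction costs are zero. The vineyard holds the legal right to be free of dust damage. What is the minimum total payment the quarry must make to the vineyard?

115

Efficient level: marginal profit ≥ marginal dust damage through level 2, so k* = 2.
With the vineyard holding the right, the quarry must at least compensate total damage at k*: 13 + 102 = 115.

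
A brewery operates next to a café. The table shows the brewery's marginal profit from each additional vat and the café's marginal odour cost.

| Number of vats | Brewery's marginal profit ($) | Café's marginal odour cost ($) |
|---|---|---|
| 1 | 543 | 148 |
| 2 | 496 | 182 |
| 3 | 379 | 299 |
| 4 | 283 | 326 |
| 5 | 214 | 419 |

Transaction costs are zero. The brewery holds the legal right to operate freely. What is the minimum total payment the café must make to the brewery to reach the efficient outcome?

$497

Left alone the brewery would choose level 5 (marginal profit stays positive).
Efficient level: k* = 3 (marginal profit ≥ marginal odour cost through 3).
The café must at least cover the brewery's forgone profit from cutting 5→3: 283 + 214 = 497.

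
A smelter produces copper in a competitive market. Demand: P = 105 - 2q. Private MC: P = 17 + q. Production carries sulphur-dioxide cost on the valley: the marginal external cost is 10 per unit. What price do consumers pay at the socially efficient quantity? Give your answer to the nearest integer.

P = 53

Social marginal cost = private MC + MEC = 27 + q.
Set SMC = demand: 27 + q = 105 - 2q → q* = 26.0000.
Consumer price on the demand curve at q*: 105 − 2×26.0000 = 53.0000.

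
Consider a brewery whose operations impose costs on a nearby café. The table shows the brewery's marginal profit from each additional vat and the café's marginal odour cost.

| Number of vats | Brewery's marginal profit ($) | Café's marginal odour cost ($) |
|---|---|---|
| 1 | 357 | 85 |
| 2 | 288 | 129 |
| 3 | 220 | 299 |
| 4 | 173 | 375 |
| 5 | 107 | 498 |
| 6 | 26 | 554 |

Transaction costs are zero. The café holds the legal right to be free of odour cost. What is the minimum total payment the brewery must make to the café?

Efficient level: marginal profit ≥ marginal odour cost through level 2, so k* = 2.
With the café holding the right, the brewery must at least compensate total damage at k*: 85 + 129 = 214.

$214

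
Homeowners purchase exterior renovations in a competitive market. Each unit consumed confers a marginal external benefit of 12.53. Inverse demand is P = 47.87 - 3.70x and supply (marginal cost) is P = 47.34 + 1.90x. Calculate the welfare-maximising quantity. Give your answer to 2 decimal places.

Social marginal benefit = demand + MEB = 60.40 - 3.70x.
Set SMB = MC: 60.40 - 3.70x = 47.34 + 1.90x → x* = 2.3321.

x* = 2.33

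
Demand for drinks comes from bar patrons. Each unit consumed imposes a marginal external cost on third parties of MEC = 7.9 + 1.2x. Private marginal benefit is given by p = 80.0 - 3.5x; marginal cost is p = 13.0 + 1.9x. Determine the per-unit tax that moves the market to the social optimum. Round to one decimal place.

Social marginal benefit = demand − MEC = 72.1 - 4.7x.
Set SMB = MC: 72.1 - 4.7x = 13.0 + 1.9x → x* = 8.9545.
The Pigouvian tax equals MEC at x*: 7.9 + 1.2×8.9545 = 18.6454.

tax = 18.6 per unit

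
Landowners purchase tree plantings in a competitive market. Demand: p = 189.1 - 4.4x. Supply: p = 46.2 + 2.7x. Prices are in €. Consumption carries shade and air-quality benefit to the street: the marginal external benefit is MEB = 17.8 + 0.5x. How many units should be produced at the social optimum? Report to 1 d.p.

x* = 24.3

Social marginal benefit = demand + MEB = 206.9 - 3.9x.
Set SMB = MC: 206.9 - 3.9x = 46.2 + 2.7x → x* = 24.3485.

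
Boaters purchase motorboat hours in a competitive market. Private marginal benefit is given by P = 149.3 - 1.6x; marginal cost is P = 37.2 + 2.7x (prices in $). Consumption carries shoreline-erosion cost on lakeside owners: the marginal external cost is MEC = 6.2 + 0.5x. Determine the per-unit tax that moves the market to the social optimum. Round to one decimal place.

tax = $17.2 per unit

Social marginal benefit = demand − MEC = 143.1 - 2.1x.
Set SMB = MC: 143.1 - 2.1x = 37.2 + 2.7x → x* = 22.0625.
The Pigouvian tax equals MEC at x*: 6.2 + 0.5×22.0625 = 17.2313.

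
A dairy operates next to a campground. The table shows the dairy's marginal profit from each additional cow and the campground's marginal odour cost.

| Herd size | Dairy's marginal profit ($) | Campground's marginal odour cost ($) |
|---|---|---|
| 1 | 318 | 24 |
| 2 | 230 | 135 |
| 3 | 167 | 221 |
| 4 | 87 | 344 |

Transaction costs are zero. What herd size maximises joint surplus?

Bargaining reaches the level where marginal profit last exceeds marginal odour cost.
That holds through level 2 (230 ≥ 135) but not at 3 (167 < 221).

2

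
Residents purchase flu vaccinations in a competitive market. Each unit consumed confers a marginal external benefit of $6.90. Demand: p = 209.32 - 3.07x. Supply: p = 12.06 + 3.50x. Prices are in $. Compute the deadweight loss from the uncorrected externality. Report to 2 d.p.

Market equilibrium (private): 12.06 + 3.50x = 209.32 - 3.07x → x_m = 30.0244.
Social marginal benefit = demand + MEB = 216.22 - 3.07x.
Set SMB = MC: 216.22 - 3.07x = 12.06 + 3.50x → x* = 31.0746.
The welfare-loss triangle has base |x_m − x*| and height MEB(x_m) (the vertical gap between SMB and MC is zero at x* and MEB at x_m).
DWL = ½ × 1.0502 × 6.9000 = 3.6232.

DWL = $3.62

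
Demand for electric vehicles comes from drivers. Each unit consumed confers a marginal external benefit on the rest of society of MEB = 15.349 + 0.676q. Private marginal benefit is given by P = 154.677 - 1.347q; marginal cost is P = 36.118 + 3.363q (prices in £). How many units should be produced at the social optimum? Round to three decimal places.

q* = 33.195

Social marginal benefit = demand + MEB = 170.026 - 0.671q.
Set SMB = MC: 170.026 - 0.671q = 36.118 + 3.363q → q* = 33.1948.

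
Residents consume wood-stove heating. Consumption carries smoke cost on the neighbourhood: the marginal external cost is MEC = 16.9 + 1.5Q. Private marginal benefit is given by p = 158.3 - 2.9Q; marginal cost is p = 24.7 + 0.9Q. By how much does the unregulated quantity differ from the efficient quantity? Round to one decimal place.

13.1 units

Market equilibrium (private): 24.7 + 0.9Q = 158.3 - 2.9Q → Q_m = 35.1579.
Social marginal benefit = demand − MEC = 141.4 - 4.4Q.
Set SMB = MC: 141.4 - 4.4Q = 24.7 + 0.9Q → Q* = 22.0189.
Gap = |35.1579 − 22.0189| = 13.1390.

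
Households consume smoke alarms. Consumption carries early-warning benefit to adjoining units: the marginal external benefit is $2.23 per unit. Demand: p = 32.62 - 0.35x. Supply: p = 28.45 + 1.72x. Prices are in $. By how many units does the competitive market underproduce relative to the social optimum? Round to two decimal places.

Market equilibrium (private): 28.45 + 1.72x = 32.62 - 0.35x → x_m = 2.0145.
Social marginal benefit = demand + MEB = 34.85 - 0.35x.
Set SMB = MC: 34.85 - 0.35x = 28.45 + 1.72x → x* = 3.0918.
Gap = |2.0145 − 3.0918| = 1.0773.

1.08 units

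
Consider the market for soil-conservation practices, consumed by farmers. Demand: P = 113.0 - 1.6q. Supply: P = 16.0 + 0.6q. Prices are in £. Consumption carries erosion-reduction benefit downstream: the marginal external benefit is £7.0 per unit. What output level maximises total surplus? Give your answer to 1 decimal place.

q* = 47.3

Social marginal benefit = demand + MEB = 120.0 - 1.6q.
Set SMB = MC: 120.0 - 1.6q = 16.0 + 0.6q → q* = 47.2727.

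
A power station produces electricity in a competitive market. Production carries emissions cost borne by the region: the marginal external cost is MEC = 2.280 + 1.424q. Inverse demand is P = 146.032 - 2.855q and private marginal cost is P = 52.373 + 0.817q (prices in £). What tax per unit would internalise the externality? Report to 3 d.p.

Social marginal cost = private MC + MEC = 54.653 + 2.241q.
Set SMC = demand: 54.653 + 2.241q = 146.032 - 2.855q → q* = 17.9315.
The Pigouvian tax equals MEC at q*: 2.280 + 1.424×17.9315 = 27.8145.

tax = £27.814 per unit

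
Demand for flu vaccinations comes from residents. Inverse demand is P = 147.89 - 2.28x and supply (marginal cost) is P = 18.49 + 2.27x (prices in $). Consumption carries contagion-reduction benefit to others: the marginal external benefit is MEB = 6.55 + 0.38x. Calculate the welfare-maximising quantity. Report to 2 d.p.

x* = 32.60

Social marginal benefit = demand + MEB = 154.44 - 1.90x.
Set SMB = MC: 154.44 - 1.90x = 18.49 + 2.27x → x* = 32.6019.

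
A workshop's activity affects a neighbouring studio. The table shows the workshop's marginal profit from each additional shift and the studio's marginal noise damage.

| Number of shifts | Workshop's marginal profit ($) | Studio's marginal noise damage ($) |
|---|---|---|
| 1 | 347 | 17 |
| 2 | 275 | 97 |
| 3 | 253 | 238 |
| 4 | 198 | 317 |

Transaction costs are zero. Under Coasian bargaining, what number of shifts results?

3

Bargaining reaches the level where marginal profit last exceeds marginal noise damage.
That holds through level 3 (253 ≥ 238) but not at 4 (198 < 317).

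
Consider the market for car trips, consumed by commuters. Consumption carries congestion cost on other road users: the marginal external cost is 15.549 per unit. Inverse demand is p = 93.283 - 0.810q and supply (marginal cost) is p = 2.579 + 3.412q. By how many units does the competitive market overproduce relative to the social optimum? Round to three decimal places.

3.683 units

Market equilibrium (private): 2.579 + 3.412q = 93.283 - 0.810q → q_m = 21.4837.
Social marginal benefit = demand − MEC = 77.734 - 0.810q.
Set SMB = MC: 77.734 - 0.810q = 2.579 + 3.412q → q* = 17.8008.
Gap = |21.4837 − 17.8008| = 3.6829.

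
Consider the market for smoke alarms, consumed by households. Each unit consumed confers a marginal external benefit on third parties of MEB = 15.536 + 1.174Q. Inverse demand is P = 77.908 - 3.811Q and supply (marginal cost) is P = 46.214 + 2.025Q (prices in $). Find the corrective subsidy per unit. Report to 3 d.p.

subsidy = $27.430 per unit

Social marginal benefit = demand + MEB = 93.444 - 2.637Q.
Set SMB = MC: 93.444 - 2.637Q = 46.214 + 2.025Q → Q* = 10.1308.
The Pigouvian subsidy equals MEB at Q*: 15.536 + 1.174×10.1308 = 27.4296.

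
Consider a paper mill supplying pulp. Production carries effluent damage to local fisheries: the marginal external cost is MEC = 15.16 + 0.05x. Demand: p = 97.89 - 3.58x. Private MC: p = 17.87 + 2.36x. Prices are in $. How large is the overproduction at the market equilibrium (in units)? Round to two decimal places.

Market equilibrium (private): 17.87 + 2.36x = 97.89 - 3.58x → x_m = 13.4714.
Social marginal cost = private MC + MEC = 33.03 + 2.41x.
Set SMC = demand: 33.03 + 2.41x = 97.89 - 3.58x → x* = 10.8280.
Gap = |13.4714 − 10.8280| = 2.6434.

2.64 units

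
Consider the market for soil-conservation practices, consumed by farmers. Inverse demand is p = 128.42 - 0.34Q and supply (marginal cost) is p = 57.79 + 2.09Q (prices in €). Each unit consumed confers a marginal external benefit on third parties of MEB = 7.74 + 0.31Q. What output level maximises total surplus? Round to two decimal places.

Q* = 36.97

Social marginal benefit = demand + MEB = 136.16 - 0.03Q.
Set SMB = MC: 136.16 - 0.03Q = 57.79 + 2.09Q → Q* = 36.9670.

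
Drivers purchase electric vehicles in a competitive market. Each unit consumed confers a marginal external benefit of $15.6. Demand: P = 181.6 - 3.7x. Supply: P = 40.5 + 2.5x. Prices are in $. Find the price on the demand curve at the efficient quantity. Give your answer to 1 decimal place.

P = $88.1

Social marginal benefit = demand + MEB = 197.2 - 3.7x.
Set SMB = MC: 197.2 - 3.7x = 40.5 + 2.5x → x* = 25.2742.
Consumer price on the demand curve at x*: 181.6 − 3.7×25.2742 = 88.0855.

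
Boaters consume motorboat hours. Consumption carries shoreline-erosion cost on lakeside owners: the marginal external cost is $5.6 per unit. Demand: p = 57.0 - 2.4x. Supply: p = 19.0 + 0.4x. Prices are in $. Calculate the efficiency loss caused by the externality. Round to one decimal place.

DWL = $5.6

Market equilibrium (private): 19.0 + 0.4x = 57.0 - 2.4x → x_m = 13.5714.
Social marginal benefit = demand − MEC = 51.4 - 2.4x.
Set SMB = MC: 51.4 - 2.4x = 19.0 + 0.4x → x* = 11.5714.
Height of the DWL triangle at x_m is MC(x_m) − SMB(x_m) = MEC(x_m) = 5.6000.
DWL = ½ × 2.0000 × 5.6000 = 5.6000.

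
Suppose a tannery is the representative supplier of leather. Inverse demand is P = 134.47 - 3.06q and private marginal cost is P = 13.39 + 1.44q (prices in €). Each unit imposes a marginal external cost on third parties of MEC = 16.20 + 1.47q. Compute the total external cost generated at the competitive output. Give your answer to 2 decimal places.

€968.01

Market equilibrium (private): 13.39 + 1.44q = 134.47 - 3.06q → q_m = 26.9067.
Total external cost = ∫₀^{q_m} (16.20 + 1.47q) dq = 16.20×26.9067 + ½×1.47×26.9067² = 968.0069.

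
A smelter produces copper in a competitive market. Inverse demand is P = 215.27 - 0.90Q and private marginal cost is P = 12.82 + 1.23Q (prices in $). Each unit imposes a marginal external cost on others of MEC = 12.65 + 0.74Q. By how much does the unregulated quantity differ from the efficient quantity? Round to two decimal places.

Market equilibrium (private): 12.82 + 1.23Q = 215.27 - 0.90Q → Q_m = 95.0469.
Social marginal cost = private MC + MEC = 25.47 + 1.97Q.
Set SMC = demand: 25.47 + 1.97Q = 215.27 - 0.90Q → Q* = 66.1324.
Gap = |95.0469 − 66.1324| = 28.9145.

28.91 units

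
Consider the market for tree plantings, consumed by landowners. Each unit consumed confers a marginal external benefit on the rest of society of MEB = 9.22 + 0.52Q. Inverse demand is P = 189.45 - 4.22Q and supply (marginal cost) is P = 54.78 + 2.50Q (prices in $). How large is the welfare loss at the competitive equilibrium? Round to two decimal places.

DWL = $31.11

Market equilibrium (private): 54.78 + 2.50Q = 189.45 - 4.22Q → Q_m = 20.0402.
Social marginal benefit = demand + MEB = 198.67 - 3.70Q.
Set SMB = MC: 198.67 - 3.70Q = 54.78 + 2.50Q → Q* = 23.2081.
The loss is the area between SMB and MC from Q* to Q_m; with linear curves that's a triangle of height MEB(Q_m).
DWL = ½ × 3.1679 × 19.6409 = 31.1102.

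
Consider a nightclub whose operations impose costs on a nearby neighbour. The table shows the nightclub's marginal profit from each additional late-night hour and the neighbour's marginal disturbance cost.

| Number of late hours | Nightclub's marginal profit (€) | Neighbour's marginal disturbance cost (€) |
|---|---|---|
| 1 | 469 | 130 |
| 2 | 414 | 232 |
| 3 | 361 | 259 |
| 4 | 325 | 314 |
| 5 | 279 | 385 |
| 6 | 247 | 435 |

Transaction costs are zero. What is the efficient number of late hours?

4

Bargaining reaches the level where marginal profit last exceeds marginal disturbance cost.
That holds through level 4 (325 ≥ 314) but not at 5 (279 < 385).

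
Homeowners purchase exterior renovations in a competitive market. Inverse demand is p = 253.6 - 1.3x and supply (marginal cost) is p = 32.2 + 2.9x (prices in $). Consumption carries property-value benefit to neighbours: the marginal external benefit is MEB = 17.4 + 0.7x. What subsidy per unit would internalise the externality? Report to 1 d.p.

Social marginal benefit = demand + MEB = 271.0 - 0.6x.
Set SMB = MC: 271.0 - 0.6x = 32.2 + 2.9x → x* = 68.2286.
The Pigouvian subsidy equals MEB at x*: 17.4 + 0.7×68.2286 = 65.1600.

subsidy = $65.2 per unit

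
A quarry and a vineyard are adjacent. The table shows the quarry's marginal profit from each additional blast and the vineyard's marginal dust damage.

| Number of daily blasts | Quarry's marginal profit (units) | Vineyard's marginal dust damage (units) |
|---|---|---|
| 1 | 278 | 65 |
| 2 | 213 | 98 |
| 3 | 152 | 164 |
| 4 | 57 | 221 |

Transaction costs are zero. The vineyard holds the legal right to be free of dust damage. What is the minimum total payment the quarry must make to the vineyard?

Efficient level: marginal profit ≥ marginal dust damage through level 2, so k* = 2.
With the vineyard holding the right, the quarry must at least compensate total damage at k*: 65 + 98 = 163.

163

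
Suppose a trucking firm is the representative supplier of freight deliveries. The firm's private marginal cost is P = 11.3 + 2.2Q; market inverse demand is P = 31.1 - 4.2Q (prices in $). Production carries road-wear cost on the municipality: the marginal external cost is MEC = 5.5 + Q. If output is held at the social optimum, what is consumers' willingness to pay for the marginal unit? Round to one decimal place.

P = $23.0

Social marginal cost = private MC + MEC = 16.8 + 3.2Q.
Set SMC = demand: 16.8 + 3.2Q = 31.1 - 4.2Q → Q* = 1.9324.
Consumer price on the demand curve at Q*: 31.1 − 4.2×1.9324 = 22.9839.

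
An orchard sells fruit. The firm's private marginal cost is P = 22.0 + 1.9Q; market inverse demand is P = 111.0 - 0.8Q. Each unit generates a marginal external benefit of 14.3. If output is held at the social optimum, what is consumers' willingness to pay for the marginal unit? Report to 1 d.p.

Social marginal cost = private MC − MEB = 7.7 + 1.9Q.
Set SMC = demand: 7.7 + 1.9Q = 111.0 - 0.8Q → Q* = 38.2593.
Consumer price on the demand curve at Q*: 111.0 − 0.8×38.2593 = 80.3926.

P = 80.4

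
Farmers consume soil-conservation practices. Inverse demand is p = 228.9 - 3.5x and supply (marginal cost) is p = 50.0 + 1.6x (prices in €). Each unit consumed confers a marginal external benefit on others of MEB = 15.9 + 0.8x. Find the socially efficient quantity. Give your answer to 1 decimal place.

x* = 45.3

Social marginal benefit = demand + MEB = 244.8 - 2.7x.
Set SMB = MC: 244.8 - 2.7x = 50.0 + 1.6x → x* = 45.3023.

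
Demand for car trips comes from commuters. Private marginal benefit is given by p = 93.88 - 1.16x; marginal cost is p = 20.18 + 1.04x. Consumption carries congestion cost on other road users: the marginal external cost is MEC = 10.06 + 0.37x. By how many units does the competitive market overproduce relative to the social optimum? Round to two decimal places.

Market equilibrium (private): 20.18 + 1.04x = 93.88 - 1.16x → x_m = 33.5000.
Social marginal benefit = demand − MEC = 83.82 - 1.53x.
Set SMB = MC: 83.82 - 1.53x = 20.18 + 1.04x → x* = 24.7626.
Gap = |33.5000 − 24.7626| = 8.7374.

8.74 units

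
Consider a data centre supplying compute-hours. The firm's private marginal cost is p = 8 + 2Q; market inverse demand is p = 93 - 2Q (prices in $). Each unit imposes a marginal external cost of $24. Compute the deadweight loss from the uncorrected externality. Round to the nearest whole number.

Market equilibrium (private): 8 + 2Q = 93 - 2Q → Q_m = 21.2500.
Social marginal cost = private MC + MEC = 32 + 2Q.
Set SMC = demand: 32 + 2Q = 93 - 2Q → Q* = 15.2500.
Height of the DWL triangle at Q_m is SMC(Q_m) − demand(Q_m) = MEC(Q_m) = 24.0000.
DWL = ½ × 6.0000 × 24.0000 = 72.0000.

DWL = $72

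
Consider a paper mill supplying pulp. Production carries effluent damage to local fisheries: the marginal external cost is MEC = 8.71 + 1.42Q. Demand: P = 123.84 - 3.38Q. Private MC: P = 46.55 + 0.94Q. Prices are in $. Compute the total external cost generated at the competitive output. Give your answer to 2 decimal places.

$383.10

Market equilibrium (private): 46.55 + 0.94Q = 123.84 - 3.38Q → Q_m = 17.8912.
Total external cost = ∫₀^{Q_m} (8.71 + 1.42Q) dQ = 8.71×17.8912 + ½×1.42×17.8912² = 383.0998.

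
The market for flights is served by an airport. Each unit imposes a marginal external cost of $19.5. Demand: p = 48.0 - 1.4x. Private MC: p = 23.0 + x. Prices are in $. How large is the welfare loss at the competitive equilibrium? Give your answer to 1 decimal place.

DWL = $79.2

Market equilibrium (private): 23.0 + x = 48.0 - 1.4x → x_m = 10.4167.
Social marginal cost = private MC + MEC = 42.5 + x.
Set SMC = demand: 42.5 + x = 48.0 - 1.4x → x* = 2.2917.
The loss is the area between SMC and demand from x* to x_m; with linear curves that's a triangle of height MEC(x_m).
DWL = ½ × 8.1250 × 19.5000 = 79.2188.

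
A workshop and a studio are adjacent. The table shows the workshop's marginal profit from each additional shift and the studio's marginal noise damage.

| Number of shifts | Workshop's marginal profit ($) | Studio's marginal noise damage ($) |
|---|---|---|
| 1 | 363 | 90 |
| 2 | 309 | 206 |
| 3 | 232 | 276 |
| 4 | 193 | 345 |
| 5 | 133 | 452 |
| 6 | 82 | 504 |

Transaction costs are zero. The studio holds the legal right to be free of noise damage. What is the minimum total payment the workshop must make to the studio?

$296

Efficient level: marginal profit ≥ marginal noise damage through level 2, so k* = 2.
With the studio holding the right, the workshop must at least compensate total damage at k*: 90 + 206 = 296.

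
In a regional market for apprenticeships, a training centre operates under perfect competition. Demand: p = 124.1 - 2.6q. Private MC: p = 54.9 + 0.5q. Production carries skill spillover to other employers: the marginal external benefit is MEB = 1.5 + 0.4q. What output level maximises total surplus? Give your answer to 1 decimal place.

Social marginal cost = private MC − MEB = 53.4 + 0.1q.
Set SMC = demand: 53.4 + 0.1q = 124.1 - 2.6q → q* = 26.1852.

q* = 26.2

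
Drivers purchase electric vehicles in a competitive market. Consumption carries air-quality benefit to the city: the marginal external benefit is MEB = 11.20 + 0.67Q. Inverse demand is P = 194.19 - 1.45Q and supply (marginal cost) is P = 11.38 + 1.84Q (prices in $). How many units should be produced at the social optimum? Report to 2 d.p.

Q* = 74.05

Social marginal benefit = demand + MEB = 205.39 - 0.78Q.
Set SMB = MC: 205.39 - 0.78Q = 11.38 + 1.84Q → Q* = 74.0496.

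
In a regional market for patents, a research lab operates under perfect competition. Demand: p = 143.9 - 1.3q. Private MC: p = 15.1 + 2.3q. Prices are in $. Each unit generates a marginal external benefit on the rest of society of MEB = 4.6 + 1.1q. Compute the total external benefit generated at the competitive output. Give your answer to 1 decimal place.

Market equilibrium (private): 15.1 + 2.3q = 143.9 - 1.3q → q_m = 35.7778.
Total external benefit = ∫₀^{q_m} (4.6 + 1.1q) dq = 4.6×35.7778 + ½×1.1×35.7778² = 868.6059.

$868.6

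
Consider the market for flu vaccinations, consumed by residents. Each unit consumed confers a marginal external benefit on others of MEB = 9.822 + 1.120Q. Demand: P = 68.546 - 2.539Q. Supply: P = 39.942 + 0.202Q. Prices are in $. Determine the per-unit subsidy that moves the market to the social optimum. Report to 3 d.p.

Social marginal benefit = demand + MEB = 78.368 - 1.419Q.
Set SMB = MC: 78.368 - 1.419Q = 39.942 + 0.202Q → Q* = 23.7051.
The Pigouvian subsidy equals MEB at Q*: 9.822 + 1.120×23.7051 = 36.3717.

subsidy = $36.372 per unit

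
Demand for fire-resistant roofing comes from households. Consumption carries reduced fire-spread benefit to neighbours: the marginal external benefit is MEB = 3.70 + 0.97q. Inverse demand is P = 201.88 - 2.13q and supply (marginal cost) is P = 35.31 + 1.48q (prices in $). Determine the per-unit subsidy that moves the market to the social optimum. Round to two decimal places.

Social marginal benefit = demand + MEB = 205.58 - 1.16q.
Set SMB = MC: 205.58 - 1.16q = 35.31 + 1.48q → q* = 64.4962.
The Pigouvian subsidy equals MEB at q*: 3.70 + 0.97×64.4962 = 66.2613.

subsidy = $66.26 per unit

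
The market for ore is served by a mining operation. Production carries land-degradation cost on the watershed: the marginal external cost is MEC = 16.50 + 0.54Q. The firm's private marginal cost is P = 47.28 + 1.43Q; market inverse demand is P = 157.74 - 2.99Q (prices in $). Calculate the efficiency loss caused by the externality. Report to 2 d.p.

Market equilibrium (private): 47.28 + 1.43Q = 157.74 - 2.99Q → Q_m = 24.9910.
Social marginal cost = private MC + MEC = 63.78 + 1.97Q.
Set SMC = demand: 63.78 + 1.97Q = 157.74 - 2.99Q → Q* = 18.9435.
Height of the DWL triangle at Q_m is SMC(Q_m) − demand(Q_m) = MEC(Q_m) = 29.9951.
DWL = ½ × 6.0475 × 29.9951 = 90.6977.

DWL = $90.70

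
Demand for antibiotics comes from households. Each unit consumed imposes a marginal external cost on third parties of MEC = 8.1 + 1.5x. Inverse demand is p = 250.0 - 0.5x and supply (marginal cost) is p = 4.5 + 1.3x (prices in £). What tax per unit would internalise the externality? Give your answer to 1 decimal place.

Social marginal benefit = demand − MEC = 241.9 - 2.0x.
Set SMB = MC: 241.9 - 2.0x = 4.5 + 1.3x → x* = 71.9394.
The Pigouvian tax equals MEC at x*: 8.1 + 1.5×71.9394 = 116.0091.

tax = £116.0 per unit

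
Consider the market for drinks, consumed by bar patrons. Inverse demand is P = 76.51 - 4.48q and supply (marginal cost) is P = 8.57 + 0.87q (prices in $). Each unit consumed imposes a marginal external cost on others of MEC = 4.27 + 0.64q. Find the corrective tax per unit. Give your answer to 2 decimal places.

Social marginal benefit = demand − MEC = 72.24 - 5.12q.
Set SMB = MC: 72.24 - 5.12q = 8.57 + 0.87q → q* = 10.6294.
The Pigouvian tax equals MEC at q*: 4.27 + 0.64×10.6294 = 11.0728.

tax = $11.07 per unit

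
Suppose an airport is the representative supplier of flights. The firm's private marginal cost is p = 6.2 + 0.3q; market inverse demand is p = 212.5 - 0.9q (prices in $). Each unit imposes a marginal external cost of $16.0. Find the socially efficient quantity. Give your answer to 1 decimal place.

q* = 158.6

Social marginal cost = private MC + MEC = 22.2 + 0.3q.
Set SMC = demand: 22.2 + 0.3q = 212.5 - 0.9q → q* = 158.5833.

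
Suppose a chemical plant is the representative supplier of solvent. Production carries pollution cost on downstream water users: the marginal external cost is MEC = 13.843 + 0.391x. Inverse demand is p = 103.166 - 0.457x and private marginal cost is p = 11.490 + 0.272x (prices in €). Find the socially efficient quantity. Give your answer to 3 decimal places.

Social marginal cost = private MC + MEC = 25.333 + 0.663x.
Set SMC = demand: 25.333 + 0.663x = 103.166 - 0.457x → x* = 69.4938.

x* = 69.494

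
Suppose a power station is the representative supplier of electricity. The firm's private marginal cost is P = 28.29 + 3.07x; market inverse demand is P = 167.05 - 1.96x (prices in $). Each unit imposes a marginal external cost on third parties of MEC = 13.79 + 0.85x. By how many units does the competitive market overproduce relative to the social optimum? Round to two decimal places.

6.33 units

Market equilibrium (private): 28.29 + 3.07x = 167.05 - 1.96x → x_m = 27.5865.
Social marginal cost = private MC + MEC = 42.08 + 3.92x.
Set SMC = demand: 42.08 + 3.92x = 167.05 - 1.96x → x* = 21.2534.
Gap = |27.5865 − 21.2534| = 6.3331.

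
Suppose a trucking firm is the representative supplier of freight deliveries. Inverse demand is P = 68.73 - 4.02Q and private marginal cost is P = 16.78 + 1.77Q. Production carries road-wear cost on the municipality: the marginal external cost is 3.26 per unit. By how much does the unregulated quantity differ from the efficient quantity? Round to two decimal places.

0.56 units

Market equilibrium (private): 16.78 + 1.77Q = 68.73 - 4.02Q → Q_m = 8.9724.
Social marginal cost = private MC + MEC = 20.04 + 1.77Q.
Set SMC = demand: 20.04 + 1.77Q = 68.73 - 4.02Q → Q* = 8.4093.
Gap = |8.9724 − 8.4093| = 0.5631.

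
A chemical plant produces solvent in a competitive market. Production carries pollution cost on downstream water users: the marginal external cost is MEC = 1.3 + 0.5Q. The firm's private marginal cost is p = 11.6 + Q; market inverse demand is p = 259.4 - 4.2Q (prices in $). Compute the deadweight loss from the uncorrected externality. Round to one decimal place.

Market equilibrium (private): 11.6 + Q = 259.4 - 4.2Q → Q_m = 47.6538.
Social marginal cost = private MC + MEC = 12.9 + 1.5Q.
Set SMC = demand: 12.9 + 1.5Q = 259.4 - 4.2Q → Q* = 43.2456.
Height of the DWL triangle at Q_m is SMC(Q_m) − demand(Q_m) = MEC(Q_m) = 25.1269.
DWL = ½ × 4.4082 × 25.1269 = 55.3822.

DWL = $55.4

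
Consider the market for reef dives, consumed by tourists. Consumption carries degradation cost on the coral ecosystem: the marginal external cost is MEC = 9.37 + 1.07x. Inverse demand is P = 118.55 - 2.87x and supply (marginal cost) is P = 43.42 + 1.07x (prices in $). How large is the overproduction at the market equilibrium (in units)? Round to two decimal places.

Market equilibrium (private): 43.42 + 1.07x = 118.55 - 2.87x → x_m = 19.0685.
Social marginal benefit = demand − MEC = 109.18 - 3.94x.
Set SMB = MC: 109.18 - 3.94x = 43.42 + 1.07x → x* = 13.1257.
Gap = |19.0685 − 13.1257| = 5.9428.

5.94 units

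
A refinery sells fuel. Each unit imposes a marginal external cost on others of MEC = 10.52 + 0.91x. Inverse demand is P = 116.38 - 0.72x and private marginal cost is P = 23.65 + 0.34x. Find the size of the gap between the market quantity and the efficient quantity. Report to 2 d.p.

Market equilibrium (private): 23.65 + 0.34x = 116.38 - 0.72x → x_m = 87.4811.
Social marginal cost = private MC + MEC = 34.17 + 1.25x.
Set SMC = demand: 34.17 + 1.25x = 116.38 - 0.72x → x* = 41.7310.
Gap = |87.4811 − 41.7310| = 45.7501.

45.75 units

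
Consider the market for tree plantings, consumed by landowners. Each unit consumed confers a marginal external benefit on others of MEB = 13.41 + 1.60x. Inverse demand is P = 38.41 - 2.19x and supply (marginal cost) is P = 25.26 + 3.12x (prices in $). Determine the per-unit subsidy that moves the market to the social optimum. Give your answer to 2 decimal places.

Social marginal benefit = demand + MEB = 51.82 - 0.59x.
Set SMB = MC: 51.82 - 0.59x = 25.26 + 3.12x → x* = 7.1590.
The Pigouvian subsidy equals MEB at x*: 13.41 + 1.60×7.1590 = 24.8644.

subsidy = $24.86 per unit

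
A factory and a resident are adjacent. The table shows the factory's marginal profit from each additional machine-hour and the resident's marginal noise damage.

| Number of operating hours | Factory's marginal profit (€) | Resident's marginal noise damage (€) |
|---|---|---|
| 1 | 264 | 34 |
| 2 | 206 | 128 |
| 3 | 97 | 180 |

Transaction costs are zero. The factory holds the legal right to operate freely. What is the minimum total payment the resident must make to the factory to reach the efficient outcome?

€97

Left alone the factory would choose level 3 (marginal profit stays positive).
Efficient level: k* = 2 (marginal profit ≥ marginal noise damage through 2).
The resident must at least cover the factory's forgone profit from cutting 3→2: 97 = 97.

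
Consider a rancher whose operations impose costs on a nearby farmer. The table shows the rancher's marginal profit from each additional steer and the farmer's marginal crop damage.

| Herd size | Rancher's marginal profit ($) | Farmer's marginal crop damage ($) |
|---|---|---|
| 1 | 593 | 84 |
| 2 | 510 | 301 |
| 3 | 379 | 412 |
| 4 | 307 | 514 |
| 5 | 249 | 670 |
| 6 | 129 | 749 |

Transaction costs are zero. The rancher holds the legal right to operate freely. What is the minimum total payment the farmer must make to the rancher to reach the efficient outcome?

$1064

Left alone the rancher would choose level 6 (marginal profit stays positive).
Efficient level: k* = 2 (marginal profit ≥ marginal crop damage through 2).
The farmer must at least cover the rancher's forgone profit from cutting 6→2: 379 + 307 + 249 + 129 = 1064.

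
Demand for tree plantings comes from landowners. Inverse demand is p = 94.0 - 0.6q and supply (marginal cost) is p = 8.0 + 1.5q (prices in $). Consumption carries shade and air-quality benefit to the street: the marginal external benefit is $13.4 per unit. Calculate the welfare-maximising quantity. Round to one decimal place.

q* = 47.3

Social marginal benefit = demand + MEB = 107.4 - 0.6q.
Set SMB = MC: 107.4 - 0.6q = 8.0 + 1.5q → q* = 47.3333.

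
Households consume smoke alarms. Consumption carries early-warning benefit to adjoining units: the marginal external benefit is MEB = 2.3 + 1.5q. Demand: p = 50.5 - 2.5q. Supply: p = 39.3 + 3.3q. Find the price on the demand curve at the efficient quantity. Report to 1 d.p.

P = 42.7

Social marginal benefit = demand + MEB = 52.8 - q.
Set SMB = MC: 52.8 - q = 39.3 + 3.3q → q* = 3.1395.
Consumer price on the demand curve at q*: 50.5 − 2.5×3.1395 = 42.6513.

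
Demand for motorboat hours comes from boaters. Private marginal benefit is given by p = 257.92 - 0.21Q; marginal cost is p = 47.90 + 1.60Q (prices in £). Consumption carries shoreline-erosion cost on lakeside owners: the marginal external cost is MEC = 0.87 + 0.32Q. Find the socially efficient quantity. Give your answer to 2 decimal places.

Social marginal benefit = demand − MEC = 257.05 - 0.53Q.
Set SMB = MC: 257.05 - 0.53Q = 47.90 + 1.60Q → Q* = 98.1925.

Q* = 98.19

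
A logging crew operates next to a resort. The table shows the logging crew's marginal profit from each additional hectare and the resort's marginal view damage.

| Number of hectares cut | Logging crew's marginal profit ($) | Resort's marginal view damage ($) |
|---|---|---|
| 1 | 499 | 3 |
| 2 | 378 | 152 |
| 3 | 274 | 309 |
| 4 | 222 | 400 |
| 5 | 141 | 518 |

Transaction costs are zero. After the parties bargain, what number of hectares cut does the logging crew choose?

Bargaining reaches the level where marginal profit last exceeds marginal view damage.
That holds through level 2 (378 ≥ 152) but not at 3 (274 < 309).

2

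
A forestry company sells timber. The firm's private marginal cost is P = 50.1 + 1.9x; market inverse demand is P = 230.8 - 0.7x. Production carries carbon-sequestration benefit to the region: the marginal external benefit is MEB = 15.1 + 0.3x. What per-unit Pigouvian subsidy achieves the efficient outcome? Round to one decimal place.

subsidy = 40.6 per unit

Social marginal cost = private MC − MEB = 35.0 + 1.6x.
Set SMC = demand: 35.0 + 1.6x = 230.8 - 0.7x → x* = 85.1304.
The Pigouvian subsidy equals MEB at x*: 15.1 + 0.3×85.1304 = 40.6391.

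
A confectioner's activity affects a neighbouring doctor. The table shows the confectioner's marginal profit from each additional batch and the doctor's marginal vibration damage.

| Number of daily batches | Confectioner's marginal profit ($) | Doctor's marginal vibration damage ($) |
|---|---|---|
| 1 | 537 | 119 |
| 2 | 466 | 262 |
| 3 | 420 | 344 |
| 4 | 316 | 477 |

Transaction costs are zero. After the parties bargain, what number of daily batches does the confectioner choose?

3

Bargaining reaches the level where marginal profit last exceeds marginal vibration damage.
That holds through level 3 (420 ≥ 344) but not at 4 (316 < 477).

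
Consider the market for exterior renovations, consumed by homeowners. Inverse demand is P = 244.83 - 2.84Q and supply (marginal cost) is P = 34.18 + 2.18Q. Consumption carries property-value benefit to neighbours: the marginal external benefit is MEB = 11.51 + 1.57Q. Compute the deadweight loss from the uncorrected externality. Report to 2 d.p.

Market equilibrium (private): 34.18 + 2.18Q = 244.83 - 2.84Q → Q_m = 41.9622.
Social marginal benefit = demand + MEB = 256.34 - 1.27Q.
Set SMB = MC: 256.34 - 1.27Q = 34.18 + 2.18Q → Q* = 64.3942.
Height of the DWL triangle at Q_m is SMB(Q_m) − MC(Q_m) = MEB(Q_m) = 77.3906.
DWL = ½ × 22.4320 × 77.3906 = 868.0130.

DWL = 868.01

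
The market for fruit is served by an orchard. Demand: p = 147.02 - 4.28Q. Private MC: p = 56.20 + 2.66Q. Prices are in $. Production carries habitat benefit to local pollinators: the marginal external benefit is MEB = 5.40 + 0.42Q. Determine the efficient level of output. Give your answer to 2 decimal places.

Social marginal cost = private MC − MEB = 50.80 + 2.24Q.
Set SMC = demand: 50.80 + 2.24Q = 147.02 - 4.28Q → Q* = 14.7577.

Q* = 14.76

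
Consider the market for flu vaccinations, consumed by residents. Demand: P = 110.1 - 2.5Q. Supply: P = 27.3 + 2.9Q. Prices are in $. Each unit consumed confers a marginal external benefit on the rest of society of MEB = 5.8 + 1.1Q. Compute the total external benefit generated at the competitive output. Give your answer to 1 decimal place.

$218.2

Market equilibrium (private): 27.3 + 2.9Q = 110.1 - 2.5Q → Q_m = 15.3333.
Total external benefit = ∫₀^{Q_m} (5.8 + 1.1Q) dQ = 5.8×15.3333 + ½×1.1×15.3333² = 218.2437.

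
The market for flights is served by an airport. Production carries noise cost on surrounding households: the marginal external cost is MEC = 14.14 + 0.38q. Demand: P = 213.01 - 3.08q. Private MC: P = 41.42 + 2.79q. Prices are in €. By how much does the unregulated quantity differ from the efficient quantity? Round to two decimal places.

4.04 units

Market equilibrium (private): 41.42 + 2.79q = 213.01 - 3.08q → q_m = 29.2317.
Social marginal cost = private MC + MEC = 55.56 + 3.17q.
Set SMC = demand: 55.56 + 3.17q = 213.01 - 3.08q → q* = 25.1920.
Gap = |29.2317 − 25.1920| = 4.0397.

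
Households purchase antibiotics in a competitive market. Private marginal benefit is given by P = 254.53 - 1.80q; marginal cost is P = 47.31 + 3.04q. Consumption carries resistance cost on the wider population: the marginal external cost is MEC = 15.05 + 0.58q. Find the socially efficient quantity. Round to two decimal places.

q* = 35.46

Social marginal benefit = demand − MEC = 239.48 - 2.38q.
Set SMB = MC: 239.48 - 2.38q = 47.31 + 3.04q → q* = 35.4557.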